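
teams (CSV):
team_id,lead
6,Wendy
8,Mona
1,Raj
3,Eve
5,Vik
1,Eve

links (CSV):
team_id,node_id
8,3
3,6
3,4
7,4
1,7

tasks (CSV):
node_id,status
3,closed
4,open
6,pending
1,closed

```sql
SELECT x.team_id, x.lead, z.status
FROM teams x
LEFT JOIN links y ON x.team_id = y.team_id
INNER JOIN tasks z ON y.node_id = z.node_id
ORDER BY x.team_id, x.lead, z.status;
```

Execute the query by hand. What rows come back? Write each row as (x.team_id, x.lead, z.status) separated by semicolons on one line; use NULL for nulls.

Step 1 — x LEFT JOIN y on team_id → 7 row(s).
Then INNER JOIN `tasks z` on node_id: keep only rows whose y.node_id appears in z.

(3, Eve, open); (3, Eve, pending); (8, Mona, closed)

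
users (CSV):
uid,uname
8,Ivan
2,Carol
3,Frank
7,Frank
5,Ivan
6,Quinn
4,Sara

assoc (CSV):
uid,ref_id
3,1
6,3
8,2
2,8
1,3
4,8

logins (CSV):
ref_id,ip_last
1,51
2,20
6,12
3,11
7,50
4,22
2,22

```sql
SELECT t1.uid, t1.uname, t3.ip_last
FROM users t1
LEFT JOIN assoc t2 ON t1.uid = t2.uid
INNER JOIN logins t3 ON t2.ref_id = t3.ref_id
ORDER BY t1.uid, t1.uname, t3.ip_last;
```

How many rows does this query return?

4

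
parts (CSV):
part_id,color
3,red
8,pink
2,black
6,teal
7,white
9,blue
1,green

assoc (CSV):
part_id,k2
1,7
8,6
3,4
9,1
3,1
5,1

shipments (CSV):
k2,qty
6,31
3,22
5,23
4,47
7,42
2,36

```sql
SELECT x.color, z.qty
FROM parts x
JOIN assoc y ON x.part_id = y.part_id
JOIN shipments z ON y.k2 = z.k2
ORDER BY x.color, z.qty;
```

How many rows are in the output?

Evaluate left to right. First `parts x INNER JOIN assoc y` on part_id: 5 row(s).
Then INNER JOIN `shipments z` on k2: keep only rows whose y.k2 appears in z.
Result: 3 row(s).

3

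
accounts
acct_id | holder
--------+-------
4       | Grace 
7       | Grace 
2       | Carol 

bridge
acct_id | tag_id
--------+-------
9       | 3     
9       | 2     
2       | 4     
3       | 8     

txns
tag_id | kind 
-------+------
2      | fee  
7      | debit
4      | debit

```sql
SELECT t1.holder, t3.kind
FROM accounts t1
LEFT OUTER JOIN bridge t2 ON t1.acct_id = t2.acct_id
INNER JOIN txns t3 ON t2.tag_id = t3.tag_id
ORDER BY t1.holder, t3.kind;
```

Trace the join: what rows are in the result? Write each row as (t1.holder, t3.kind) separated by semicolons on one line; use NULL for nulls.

(Carol, debit)

Evaluate left to right. First `accounts t1 LEFT JOIN bridge t2` on acct_id: 3 row(s).
Then INNER JOIN `txns t3` on tag_id: keep only rows whose t2.tag_id appears in t3.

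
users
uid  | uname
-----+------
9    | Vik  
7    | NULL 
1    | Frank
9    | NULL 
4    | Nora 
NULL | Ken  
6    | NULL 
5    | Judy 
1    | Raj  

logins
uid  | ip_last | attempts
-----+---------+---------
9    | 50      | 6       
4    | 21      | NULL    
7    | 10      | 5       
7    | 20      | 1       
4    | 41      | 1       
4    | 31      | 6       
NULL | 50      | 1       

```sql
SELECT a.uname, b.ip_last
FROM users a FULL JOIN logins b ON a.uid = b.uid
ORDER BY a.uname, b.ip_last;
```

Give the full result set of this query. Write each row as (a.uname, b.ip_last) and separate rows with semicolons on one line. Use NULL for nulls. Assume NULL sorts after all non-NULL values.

(Frank, NULL); (Judy, NULL); (Ken, NULL); (Nora, 21); (Nora, 31); (Nora, 41); (Raj, NULL); (Vik, 50); (NULL, 10); (NULL, 20); (NULL, 50); (NULL, 50); (NULL, NULL)

FULL OUTER JOIN keeps every row from both sides; unmatched rows get NULL for the other side's columns.
Matching on a.uid = b.uid. A NULL in a compared column never satisfies the condition.
Matched pairs: 7; unmatched a rows kept: 5; unmatched b rows kept: 1.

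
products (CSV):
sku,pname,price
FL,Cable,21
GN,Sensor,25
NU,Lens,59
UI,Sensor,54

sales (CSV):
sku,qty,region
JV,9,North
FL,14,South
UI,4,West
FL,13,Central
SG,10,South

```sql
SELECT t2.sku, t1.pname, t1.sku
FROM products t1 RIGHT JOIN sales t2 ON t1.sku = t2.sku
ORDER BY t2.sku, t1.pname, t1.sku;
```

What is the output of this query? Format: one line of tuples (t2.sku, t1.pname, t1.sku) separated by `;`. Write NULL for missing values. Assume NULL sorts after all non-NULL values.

(FL, Cable, FL); (FL, Cable, FL); (JV, NULL, NULL); (SG, NULL, NULL); (UI, Sensor, UI)

RIGHT JOIN keeps every row from `sales`; unmatched rows get NULL for `products`'s columns.
Matching on t1.sku = t2.sku.
Matched pairs: 3; unmatched t2 rows kept: 2.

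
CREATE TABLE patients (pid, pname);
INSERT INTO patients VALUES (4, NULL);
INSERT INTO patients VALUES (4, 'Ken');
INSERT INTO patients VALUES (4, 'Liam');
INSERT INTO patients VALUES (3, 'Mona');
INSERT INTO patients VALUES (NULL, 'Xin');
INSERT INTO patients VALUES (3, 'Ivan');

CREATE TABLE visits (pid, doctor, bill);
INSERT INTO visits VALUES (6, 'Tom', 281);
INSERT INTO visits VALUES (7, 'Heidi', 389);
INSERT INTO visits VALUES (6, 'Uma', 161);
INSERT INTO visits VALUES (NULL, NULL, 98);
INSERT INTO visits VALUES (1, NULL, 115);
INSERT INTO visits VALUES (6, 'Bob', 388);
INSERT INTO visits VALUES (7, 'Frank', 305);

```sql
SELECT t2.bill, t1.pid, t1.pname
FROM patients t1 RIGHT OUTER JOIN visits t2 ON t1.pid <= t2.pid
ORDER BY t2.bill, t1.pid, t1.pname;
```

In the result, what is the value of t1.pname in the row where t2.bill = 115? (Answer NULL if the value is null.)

NULL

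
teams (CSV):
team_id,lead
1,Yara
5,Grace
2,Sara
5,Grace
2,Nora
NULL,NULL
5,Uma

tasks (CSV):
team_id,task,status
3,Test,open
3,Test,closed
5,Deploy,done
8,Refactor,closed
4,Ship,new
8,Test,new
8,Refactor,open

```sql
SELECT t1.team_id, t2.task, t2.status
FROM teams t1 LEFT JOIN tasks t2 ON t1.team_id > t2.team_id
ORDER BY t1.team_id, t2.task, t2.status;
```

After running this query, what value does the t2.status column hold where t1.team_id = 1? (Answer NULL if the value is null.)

NULL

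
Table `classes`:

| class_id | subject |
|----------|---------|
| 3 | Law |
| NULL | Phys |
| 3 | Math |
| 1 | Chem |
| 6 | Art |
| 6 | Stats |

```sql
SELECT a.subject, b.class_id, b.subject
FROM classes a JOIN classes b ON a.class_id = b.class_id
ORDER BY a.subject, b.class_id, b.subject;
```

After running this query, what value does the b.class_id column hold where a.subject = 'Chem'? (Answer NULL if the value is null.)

1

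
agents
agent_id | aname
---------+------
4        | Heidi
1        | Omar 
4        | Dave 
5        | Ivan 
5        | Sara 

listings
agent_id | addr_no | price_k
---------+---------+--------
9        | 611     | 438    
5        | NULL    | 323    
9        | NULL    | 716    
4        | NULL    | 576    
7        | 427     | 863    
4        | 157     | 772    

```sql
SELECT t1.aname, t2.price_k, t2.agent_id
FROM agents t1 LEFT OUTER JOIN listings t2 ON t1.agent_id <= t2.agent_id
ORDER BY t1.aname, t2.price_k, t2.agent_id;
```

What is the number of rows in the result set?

LEFT JOIN keeps every row from `agents`; unmatched rows get NULL for `listings`'s columns.
Matching on t1.agent_id <= t2.agent_id.
- t1 (agent_id=4) pairs with 6 row(s) of t2.
- t1 (agent_id=1) pairs with 6 row(s) of t2.
- t1 (agent_id=4) pairs with 6 row(s) of t2.
- t1 (agent_id=5) pairs with 4 row(s) of t2.
- t1 (agent_id=5) pairs with 4 row(s) of t2.
Total: 26 rows.

26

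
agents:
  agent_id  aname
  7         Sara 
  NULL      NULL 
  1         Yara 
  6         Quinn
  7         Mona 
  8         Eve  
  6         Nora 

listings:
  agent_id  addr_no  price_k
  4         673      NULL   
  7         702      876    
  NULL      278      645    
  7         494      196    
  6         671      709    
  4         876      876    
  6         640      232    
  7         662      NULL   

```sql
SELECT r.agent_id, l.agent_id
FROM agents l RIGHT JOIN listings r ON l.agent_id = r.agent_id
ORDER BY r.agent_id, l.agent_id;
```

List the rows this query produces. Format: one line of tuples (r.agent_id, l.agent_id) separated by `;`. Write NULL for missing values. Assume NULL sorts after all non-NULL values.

RIGHT JOIN keeps every row from `listings`; unmatched rows get NULL for `agents`'s columns.
Matching on l.agent_id = r.agent_id. A NULL in a compared column never satisfies the condition.
- l (agent_id=7) pairs with 3 row(s) of r.
- l (agent_id=NULL) has no partner in r.
- l (agent_id=1) has no partner in r.
- l (agent_id=6) pairs with 2 row(s) of r.
- l (agent_id=7) pairs with 3 row(s) of r.
- l (agent_id=8) has no partner in r.
- l (agent_id=6) pairs with 2 row(s) of r.
- 3 r row(s) had no l match → kept, l columns NULL.

(4, NULL); (4, NULL); (6, 6); (6, 6); (6, 6); (6, 6); (7, 7); (7, 7); (7, 7); (7, 7); (7, 7); (7, 7); (NULL, NULL)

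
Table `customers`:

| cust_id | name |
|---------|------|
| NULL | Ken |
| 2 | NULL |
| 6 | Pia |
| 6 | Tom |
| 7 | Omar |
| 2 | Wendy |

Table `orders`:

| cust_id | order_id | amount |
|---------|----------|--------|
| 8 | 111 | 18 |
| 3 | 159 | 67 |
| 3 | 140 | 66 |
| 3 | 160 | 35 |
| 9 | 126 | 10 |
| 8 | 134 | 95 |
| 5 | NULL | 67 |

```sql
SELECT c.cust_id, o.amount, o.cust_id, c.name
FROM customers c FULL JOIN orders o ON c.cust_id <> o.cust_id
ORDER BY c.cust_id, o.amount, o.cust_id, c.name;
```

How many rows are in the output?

36

FULL OUTER JOIN keeps every row from both sides; unmatched rows get NULL for the other side's columns.
Matching on c.cust_id <> o.cust_id. A NULL in a compared column never satisfies the condition.
Matched pairs: 35; unmatched c rows kept: 1; unmatched o rows kept: 0.
Total: 35 matched + 1 padded = 36 rows.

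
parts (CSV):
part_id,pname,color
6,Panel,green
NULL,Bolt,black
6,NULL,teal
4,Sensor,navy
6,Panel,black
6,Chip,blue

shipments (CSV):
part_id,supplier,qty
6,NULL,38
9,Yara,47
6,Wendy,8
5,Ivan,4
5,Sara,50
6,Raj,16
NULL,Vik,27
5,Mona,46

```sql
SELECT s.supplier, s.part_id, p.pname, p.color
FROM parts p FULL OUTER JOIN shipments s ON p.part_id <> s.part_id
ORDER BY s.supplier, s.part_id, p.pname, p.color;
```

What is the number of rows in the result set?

FULL OUTER JOIN keeps every row from both sides; unmatched rows get NULL for the other side's columns.
Matching on p.part_id <> s.part_id. A NULL in a compared column never satisfies the condition.
- p[0] part_id=6 → 4 match(es) in s → 4 row(s).
- p[1] part_id=NULL → no match; kept with NULLs on the s side.
- p[2] part_id=6 → 4 match(es) in s → 4 row(s).
- p[3] part_id=4 → 7 match(es) in s → 7 row(s).
- p[4] part_id=6 → 4 match(es) in s → 4 row(s).
- p[5] part_id=6 → 4 match(es) in s → 4 row(s).
- 1 s row(s) had no p match → kept, p columns NULL.
Total: 23 matched + 2 padded = 25 rows.

25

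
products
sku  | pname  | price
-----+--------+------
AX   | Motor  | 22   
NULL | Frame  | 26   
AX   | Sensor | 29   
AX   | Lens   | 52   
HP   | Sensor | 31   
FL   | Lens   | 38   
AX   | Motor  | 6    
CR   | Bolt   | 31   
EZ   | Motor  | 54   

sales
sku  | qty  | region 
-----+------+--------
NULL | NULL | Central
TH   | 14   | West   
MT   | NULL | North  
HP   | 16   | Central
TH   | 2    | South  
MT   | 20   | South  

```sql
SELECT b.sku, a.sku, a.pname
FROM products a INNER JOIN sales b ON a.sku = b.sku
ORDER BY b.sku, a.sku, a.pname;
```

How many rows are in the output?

1

INNER JOIN keeps only pairs where the ON condition holds.
Matching on a.sku = b.sku. A NULL in a compared column never satisfies the condition.
- a row (sku=AX): no match → dropped.
- a row (sku=NULL): no match → dropped.
- a row (sku=AX): no match → dropped.
- a row (sku=AX): no match → dropped.
- a row (sku=HP): matches 1 b row(s) → 1 output row(s).
- a row (sku=FL): no match → dropped.
- a row (sku=AX): no match → dropped.
- a row (sku=CR): no match → dropped.
- a row (sku=EZ): no match → dropped.
Total: 1 rows.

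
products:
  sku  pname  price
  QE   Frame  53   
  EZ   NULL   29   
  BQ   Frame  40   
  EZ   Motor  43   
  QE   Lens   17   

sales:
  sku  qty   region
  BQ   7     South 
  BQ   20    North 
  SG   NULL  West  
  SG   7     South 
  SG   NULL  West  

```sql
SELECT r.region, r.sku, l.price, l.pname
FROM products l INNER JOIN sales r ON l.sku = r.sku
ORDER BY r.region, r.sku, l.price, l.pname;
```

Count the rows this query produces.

INNER JOIN keeps only pairs where the ON condition holds.
Matching on l.sku = r.sku.
Matched pairs: 2.
Total: 2 rows.

2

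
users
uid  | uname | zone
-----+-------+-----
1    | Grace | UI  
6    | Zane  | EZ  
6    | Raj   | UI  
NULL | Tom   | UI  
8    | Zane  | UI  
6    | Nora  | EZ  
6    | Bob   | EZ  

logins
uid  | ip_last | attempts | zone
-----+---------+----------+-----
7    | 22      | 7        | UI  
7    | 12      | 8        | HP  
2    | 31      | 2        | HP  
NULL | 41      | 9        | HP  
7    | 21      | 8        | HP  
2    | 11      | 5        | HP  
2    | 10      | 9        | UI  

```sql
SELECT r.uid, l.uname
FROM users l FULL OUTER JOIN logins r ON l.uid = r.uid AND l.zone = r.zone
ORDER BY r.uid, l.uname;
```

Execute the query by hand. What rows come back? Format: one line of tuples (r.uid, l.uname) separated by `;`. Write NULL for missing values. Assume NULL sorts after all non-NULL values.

(2, NULL); (2, NULL); (2, NULL); (7, NULL); (7, NULL); (7, NULL); (NULL, Bob); (NULL, Grace); (NULL, Nora); (NULL, Raj); (NULL, Tom); (NULL, Zane); (NULL, Zane); (NULL, NULL)

FULL OUTER JOIN keeps every row from both sides; unmatched rows get NULL for the other side's columns.
Matching on l.uid = r.uid AND l.zone = r.zone. A NULL in a compared column never satisfies the condition.
- l row (uid=1, zone=UI): no match → kept, r columns NULL.
- l row (uid=6, zone=EZ): no match → kept, r columns NULL.
- l row (uid=6, zone=UI): no match → kept, r columns NULL.
- l row (uid=NULL, zone=UI): no match → kept, r columns NULL.
- l row (uid=8, zone=UI): no match → kept, r columns NULL.
- l row (uid=6, zone=EZ): no match → kept, r columns NULL.
- l row (uid=6, zone=EZ): no match → kept, r columns NULL.
- plus 7 unmatched r row(s), each kept with NULL l columns.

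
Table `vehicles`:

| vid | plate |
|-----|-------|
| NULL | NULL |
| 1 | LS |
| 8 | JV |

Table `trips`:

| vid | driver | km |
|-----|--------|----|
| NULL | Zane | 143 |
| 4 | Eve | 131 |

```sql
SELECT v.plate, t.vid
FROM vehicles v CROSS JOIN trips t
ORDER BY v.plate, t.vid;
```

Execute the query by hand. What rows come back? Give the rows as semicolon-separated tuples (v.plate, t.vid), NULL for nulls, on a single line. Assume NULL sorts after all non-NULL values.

(JV, 4); (JV, NULL); (LS, 4); (LS, NULL); (NULL, 4); (NULL, NULL)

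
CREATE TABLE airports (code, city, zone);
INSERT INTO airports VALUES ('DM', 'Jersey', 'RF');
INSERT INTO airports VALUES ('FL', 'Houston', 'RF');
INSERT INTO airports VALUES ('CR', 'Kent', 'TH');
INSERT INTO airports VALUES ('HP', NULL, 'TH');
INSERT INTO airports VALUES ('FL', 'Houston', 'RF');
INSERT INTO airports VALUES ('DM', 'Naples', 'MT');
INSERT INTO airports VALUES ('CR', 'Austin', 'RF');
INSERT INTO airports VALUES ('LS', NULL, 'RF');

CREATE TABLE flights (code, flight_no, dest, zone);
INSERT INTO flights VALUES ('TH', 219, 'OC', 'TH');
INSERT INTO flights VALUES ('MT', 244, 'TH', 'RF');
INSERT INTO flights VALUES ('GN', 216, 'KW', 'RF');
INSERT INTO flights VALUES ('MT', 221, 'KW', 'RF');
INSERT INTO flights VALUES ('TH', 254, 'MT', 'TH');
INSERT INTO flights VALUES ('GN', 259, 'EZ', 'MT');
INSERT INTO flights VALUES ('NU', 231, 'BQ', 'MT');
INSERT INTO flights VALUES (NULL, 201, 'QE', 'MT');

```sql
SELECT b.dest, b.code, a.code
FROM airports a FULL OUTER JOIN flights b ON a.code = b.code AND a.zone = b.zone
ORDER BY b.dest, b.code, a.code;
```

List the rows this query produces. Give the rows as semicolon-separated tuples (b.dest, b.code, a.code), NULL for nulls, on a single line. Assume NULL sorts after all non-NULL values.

FULL OUTER JOIN keeps every row from both sides; unmatched rows get NULL for the other side's columns.
Matching on a.code = b.code AND a.zone = b.zone. A NULL in a compared column never satisfies the condition.
- a (code=DM, zone=RF) has no partner → padded with NULL.
- a (code=FL, zone=RF) has no partner → padded with NULL.
- a (code=CR, zone=TH) has no partner → padded with NULL.
- a (code=HP, zone=TH) has no partner → padded with NULL.
- a (code=FL, zone=RF) has no partner → padded with NULL.
- a (code=DM, zone=MT) has no partner → padded with NULL.
- a (code=CR, zone=RF) has no partner → padded with NULL.
- a (code=LS, zone=RF) has no partner → padded with NULL.
- 8 row(s) from b found no a partner → padded with NULL.

(BQ, NU, NULL); (EZ, GN, NULL); (KW, GN, NULL); (KW, MT, NULL); (MT, TH, NULL); (OC, TH, NULL); (QE, NULL, NULL); (TH, MT, NULL); (NULL, NULL, CR); (NULL, NULL, CR); (NULL, NULL, DM); (NULL, NULL, DM); (NULL, NULL, FL); (NULL, NULL, FL); (NULL, NULL, HP); (NULL, NULL, LS)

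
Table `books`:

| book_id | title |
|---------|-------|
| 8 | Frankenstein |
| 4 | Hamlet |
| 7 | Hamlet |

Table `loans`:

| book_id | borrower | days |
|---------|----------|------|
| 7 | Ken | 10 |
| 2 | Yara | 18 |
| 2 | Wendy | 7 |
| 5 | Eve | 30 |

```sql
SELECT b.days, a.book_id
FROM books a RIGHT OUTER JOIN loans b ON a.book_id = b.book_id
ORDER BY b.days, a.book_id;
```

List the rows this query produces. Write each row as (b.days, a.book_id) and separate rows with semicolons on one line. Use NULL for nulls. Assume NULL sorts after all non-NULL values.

(7, NULL); (10, 7); (18, NULL); (30, NULL)

RIGHT JOIN keeps every row from `loans`; unmatched rows get NULL for `books`'s columns.
Matching on a.book_id = b.book_id.
- a row (book_id=8): no match.
- a row (book_id=4): no match.
- a row (book_id=7): matches 1 b row(s) → 1 output row(s).
- 3 b row(s) had no a match → kept, a columns NULL.
After projecting and ordering:
b.days | a.book_id
7 | NULL
10 | 7
18 | NULL
30 | NULL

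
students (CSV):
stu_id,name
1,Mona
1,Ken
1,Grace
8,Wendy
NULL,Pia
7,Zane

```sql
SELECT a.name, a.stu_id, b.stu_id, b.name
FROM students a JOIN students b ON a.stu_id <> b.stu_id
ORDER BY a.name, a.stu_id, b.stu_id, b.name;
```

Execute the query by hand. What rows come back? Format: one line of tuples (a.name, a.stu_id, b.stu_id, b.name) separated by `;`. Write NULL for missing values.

INNER JOIN keeps only pairs where the ON condition holds.
Matching on a.stu_id <> b.stu_id. A NULL in a compared column never satisfies the condition.
Matched pairs: 14.

(Grace, 1, 7, Zane); (Grace, 1, 8, Wendy); (Ken, 1, 7, Zane); (Ken, 1, 8, Wendy); (Mona, 1, 7, Zane); (Mona, 1, 8, Wendy); (Wendy, 8, 1, Grace); (Wendy, 8, 1, Ken); (Wendy, 8, 1, Mona); (Wendy, 8, 7, Zane); (Zane, 7, 1, Grace); (Zane, 7, 1, Ken); (Zane, 7, 1, Mona); (Zane, 7, 8, Wendy)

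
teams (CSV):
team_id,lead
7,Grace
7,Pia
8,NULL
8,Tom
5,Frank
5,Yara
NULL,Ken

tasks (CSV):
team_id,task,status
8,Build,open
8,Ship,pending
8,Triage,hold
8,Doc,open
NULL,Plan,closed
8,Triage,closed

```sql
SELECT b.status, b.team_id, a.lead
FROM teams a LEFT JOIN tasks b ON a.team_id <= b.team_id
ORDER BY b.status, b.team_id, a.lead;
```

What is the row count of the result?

31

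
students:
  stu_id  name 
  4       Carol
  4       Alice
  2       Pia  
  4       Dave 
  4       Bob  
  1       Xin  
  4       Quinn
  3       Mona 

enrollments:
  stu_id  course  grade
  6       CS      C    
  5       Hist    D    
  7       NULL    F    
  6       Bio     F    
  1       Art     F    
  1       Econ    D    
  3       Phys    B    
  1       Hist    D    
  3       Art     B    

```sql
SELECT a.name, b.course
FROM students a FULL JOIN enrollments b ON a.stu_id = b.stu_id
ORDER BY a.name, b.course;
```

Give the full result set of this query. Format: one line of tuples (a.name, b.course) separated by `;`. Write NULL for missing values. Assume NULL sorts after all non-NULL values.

FULL OUTER JOIN keeps every row from both sides; unmatched rows get NULL for the other side's columns.
Matching on a.stu_id = b.stu_id.
- a row (stu_id=4): no match → kept, b columns NULL.
- a row (stu_id=4): no match → kept, b columns NULL.
- a row (stu_id=2): no match → kept, b columns NULL.
- a row (stu_id=4): no match → kept, b columns NULL.
- a row (stu_id=4): no match → kept, b columns NULL.
- a row (stu_id=1): matches 3 b row(s) → 3 output row(s).
- a row (stu_id=4): no match → kept, b columns NULL.
- a row (stu_id=3): matches 2 b row(s) → 2 output row(s).
- plus 4 unmatched b row(s), each kept with NULL a columns.

(Alice, NULL); (Bob, NULL); (Carol, NULL); (Dave, NULL); (Mona, Art); (Mona, Phys); (Pia, NULL); (Quinn, NULL); (Xin, Art); (Xin, Econ); (Xin, Hist); (NULL, Bio); (NULL, CS); (NULL, Hist); (NULL, NULL)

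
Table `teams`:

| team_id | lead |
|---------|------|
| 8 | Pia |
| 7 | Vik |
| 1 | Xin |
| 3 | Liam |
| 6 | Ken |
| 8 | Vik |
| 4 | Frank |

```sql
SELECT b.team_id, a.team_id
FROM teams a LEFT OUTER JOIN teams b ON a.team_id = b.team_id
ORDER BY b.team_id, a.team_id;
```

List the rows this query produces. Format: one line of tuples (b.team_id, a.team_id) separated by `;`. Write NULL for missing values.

(1, 1); (3, 3); (4, 4); (6, 6); (7, 7); (8, 8); (8, 8); (8, 8); (8, 8)

LEFT JOIN keeps every row from `teams a`; unmatched rows get NULL for `teams b`'s columns.
Matching on a.team_id = b.team_id.
Matched pairs: 9; unmatched a rows kept: 0.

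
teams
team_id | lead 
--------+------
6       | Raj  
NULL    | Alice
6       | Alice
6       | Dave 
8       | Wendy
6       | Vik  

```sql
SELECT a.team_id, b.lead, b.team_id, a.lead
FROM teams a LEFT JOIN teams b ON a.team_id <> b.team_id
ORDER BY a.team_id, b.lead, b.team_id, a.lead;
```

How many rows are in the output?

9

LEFT JOIN keeps every row from `teams a`; unmatched rows get NULL for `teams b`'s columns.
Matching on a.team_id <> b.team_id. A NULL in a compared column never satisfies the condition.
- a[0] team_id=6 → 1 match(es) in b → 1 row(s).
- a[1] team_id=NULL → no match; kept with NULLs on the b side.
- a[2] team_id=6 → 1 match(es) in b → 1 row(s).
- a[3] team_id=6 → 1 match(es) in b → 1 row(s).
- a[4] team_id=8 → 4 match(es) in b → 4 row(s).
- a[5] team_id=6 → 1 match(es) in b → 1 row(s).
Total: 8 matched + 1 padded = 9 rows.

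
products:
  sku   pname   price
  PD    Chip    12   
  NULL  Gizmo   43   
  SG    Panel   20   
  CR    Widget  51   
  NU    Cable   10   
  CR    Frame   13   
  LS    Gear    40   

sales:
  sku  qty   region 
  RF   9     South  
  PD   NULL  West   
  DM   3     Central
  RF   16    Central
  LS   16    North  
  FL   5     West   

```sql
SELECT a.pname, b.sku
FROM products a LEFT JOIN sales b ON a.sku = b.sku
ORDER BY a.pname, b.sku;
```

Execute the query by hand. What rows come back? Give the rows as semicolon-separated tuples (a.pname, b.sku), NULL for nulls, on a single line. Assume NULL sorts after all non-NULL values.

LEFT JOIN keeps every row from `products`; unmatched rows get NULL for `sales`'s columns.
Matching on a.sku = b.sku. A NULL in a compared column never satisfies the condition.
- a[0] sku=PD → 1 match(es) in b → 1 row(s).
- a[1] sku=NULL → no match; kept with NULLs on the b side.
- a[2] sku=SG → no match; kept with NULLs on the b side.
- a[3] sku=CR → no match; kept with NULLs on the b side.
- a[4] sku=NU → no match; kept with NULLs on the b side.
- a[5] sku=CR → no match; kept with NULLs on the b side.
- a[6] sku=LS → 1 match(es) in b → 1 row(s).
After projecting and ordering:
a.pname | b.sku
Cable | NULL
Chip | PD
Frame | NULL
Gear | LS
Gizmo | NULL
Panel | NULL
Widget | NULL

(Cable, NULL); (Chip, PD); (Frame, NULL); (Gear, LS); (Gizmo, NULL); (Panel, NULL); (Widget, NULL)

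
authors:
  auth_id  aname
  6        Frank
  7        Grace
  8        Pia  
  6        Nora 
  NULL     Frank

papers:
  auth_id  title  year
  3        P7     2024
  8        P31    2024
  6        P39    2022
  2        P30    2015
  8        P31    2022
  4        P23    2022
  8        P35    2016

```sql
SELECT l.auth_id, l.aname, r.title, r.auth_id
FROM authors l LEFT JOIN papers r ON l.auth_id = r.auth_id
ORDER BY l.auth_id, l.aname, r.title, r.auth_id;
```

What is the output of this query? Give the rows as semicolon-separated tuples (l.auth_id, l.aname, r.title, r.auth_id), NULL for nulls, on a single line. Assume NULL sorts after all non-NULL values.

LEFT JOIN keeps every row from `authors`; unmatched rows get NULL for `papers`'s columns.
Matching on l.auth_id = r.auth_id. A NULL in a compared column never satisfies the condition.
- l row (auth_id=6): matches 1 r row(s) → 1 output row(s).
- l row (auth_id=7): no match → kept, r columns NULL.
- l row (auth_id=8): matches 3 r row(s) → 3 output row(s).
- l row (auth_id=6): matches 1 r row(s) → 1 output row(s).
- l row (auth_id=NULL): no match → kept, r columns NULL.
After projecting and ordering:
l.auth_id | l.aname | r.title | r.auth_id
6 | Frank | P39 | 6
6 | Nora | P39 | 6
7 | Grace | NULL | NULL
8 | Pia | P31 | 8
8 | Pia | P31 | 8
8 | Pia | P35 | 8
NULL | Frank | NULL | NULL

(6, Frank, P39, 6); (6, Nora, P39, 6); (7, Grace, NULL, NULL); (8, Pia, P31, 8); (8, Pia, P31, 8); (8, Pia, P35, 8); (NULL, Frank, NULL, NULL)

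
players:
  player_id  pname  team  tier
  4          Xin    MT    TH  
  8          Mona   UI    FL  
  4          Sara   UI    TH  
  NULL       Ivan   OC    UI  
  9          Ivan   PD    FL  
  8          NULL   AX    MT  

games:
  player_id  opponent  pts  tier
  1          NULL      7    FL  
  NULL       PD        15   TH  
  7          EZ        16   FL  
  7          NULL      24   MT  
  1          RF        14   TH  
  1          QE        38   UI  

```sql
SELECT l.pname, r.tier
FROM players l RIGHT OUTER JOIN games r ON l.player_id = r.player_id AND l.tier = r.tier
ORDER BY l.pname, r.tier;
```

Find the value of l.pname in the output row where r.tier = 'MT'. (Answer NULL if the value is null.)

RIGHT JOIN keeps every row from `games`; unmatched rows get NULL for `players`'s columns.
Matching on l.player_id = r.player_id AND l.tier = r.tier. A NULL in a compared column never satisfies the condition.
Matched pairs: 0; unmatched r rows kept: 6.

NULL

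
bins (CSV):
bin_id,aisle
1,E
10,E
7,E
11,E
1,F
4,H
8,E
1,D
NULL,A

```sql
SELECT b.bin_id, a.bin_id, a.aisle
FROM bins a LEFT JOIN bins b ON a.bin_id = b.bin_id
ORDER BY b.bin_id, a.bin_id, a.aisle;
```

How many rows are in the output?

15

LEFT JOIN keeps every row from `bins a`; unmatched rows get NULL for `bins b`'s columns.
Matching on a.bin_id = b.bin_id. A NULL in a compared column never satisfies the condition.
Matched pairs: 14; unmatched a rows kept: 1.
Total: 14 matched + 1 padded = 15 rows.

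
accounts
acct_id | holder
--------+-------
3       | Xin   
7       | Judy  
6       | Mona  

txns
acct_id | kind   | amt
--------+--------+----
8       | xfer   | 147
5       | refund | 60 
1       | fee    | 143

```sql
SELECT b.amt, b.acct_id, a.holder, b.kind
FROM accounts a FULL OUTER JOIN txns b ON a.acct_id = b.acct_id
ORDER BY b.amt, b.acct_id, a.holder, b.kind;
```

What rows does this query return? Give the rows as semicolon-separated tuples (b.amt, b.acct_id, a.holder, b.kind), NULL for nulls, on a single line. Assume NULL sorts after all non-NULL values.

(60, 5, NULL, refund); (143, 1, NULL, fee); (147, 8, NULL, xfer); (NULL, NULL, Judy, NULL); (NULL, NULL, Mona, NULL); (NULL, NULL, Xin, NULL)

FULL OUTER JOIN keeps every row from both sides; unmatched rows get NULL for the other side's columns.
Matching on a.acct_id = b.acct_id.
Matched pairs: 0; unmatched a rows kept: 3; unmatched b rows kept: 3.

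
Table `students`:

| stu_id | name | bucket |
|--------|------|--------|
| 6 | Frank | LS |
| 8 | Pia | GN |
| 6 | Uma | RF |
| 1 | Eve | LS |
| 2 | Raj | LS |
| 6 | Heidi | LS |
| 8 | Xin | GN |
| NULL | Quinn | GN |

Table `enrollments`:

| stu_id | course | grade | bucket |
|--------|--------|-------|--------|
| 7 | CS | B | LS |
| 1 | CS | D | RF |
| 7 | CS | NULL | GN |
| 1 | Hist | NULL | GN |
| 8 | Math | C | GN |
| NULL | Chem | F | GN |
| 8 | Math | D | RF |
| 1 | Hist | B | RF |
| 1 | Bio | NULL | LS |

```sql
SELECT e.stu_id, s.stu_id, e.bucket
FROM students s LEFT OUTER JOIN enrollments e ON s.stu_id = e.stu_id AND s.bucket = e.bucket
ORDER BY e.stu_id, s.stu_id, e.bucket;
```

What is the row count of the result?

LEFT JOIN keeps every row from `students`; unmatched rows get NULL for `enrollments`'s columns.
Matching on s.stu_id = e.stu_id AND s.bucket = e.bucket. A NULL in a compared column never satisfies the condition.
- s (stu_id=6, bucket=LS) has no partner → padded with NULL.
- s (stu_id=8, bucket=GN) pairs with 1 row(s) of e.
- s (stu_id=6, bucket=RF) has no partner → padded with NULL.
- s (stu_id=1, bucket=LS) pairs with 1 row(s) of e.
- s (stu_id=2, bucket=LS) has no partner → padded with NULL.
- s (stu_id=6, bucket=LS) has no partner → padded with NULL.
- s (stu_id=8, bucket=GN) pairs with 1 row(s) of e.
- s (stu_id=NULL, bucket=GN) has no partner → padded with NULL.
Total: 3 matched + 5 padded = 8 rows.

8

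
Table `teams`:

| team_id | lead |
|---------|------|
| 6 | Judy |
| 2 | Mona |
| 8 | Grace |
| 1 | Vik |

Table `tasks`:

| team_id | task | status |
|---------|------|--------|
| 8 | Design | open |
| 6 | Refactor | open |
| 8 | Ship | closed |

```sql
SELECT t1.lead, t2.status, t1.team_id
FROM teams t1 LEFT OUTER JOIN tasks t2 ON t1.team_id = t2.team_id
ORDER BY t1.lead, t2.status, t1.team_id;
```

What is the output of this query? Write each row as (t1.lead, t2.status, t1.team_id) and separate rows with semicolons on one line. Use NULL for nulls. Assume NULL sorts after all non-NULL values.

(Grace, closed, 8); (Grace, open, 8); (Judy, open, 6); (Mona, NULL, 2); (Vik, NULL, 1)

LEFT JOIN keeps every row from `teams`; unmatched rows get NULL for `tasks`'s columns.
Matching on t1.team_id = t2.team_id.
- t1 row (team_id=6): matches 1 t2 row(s) → 1 output row(s).
- t1 row (team_id=2): no match → kept, t2 columns NULL.
- t1 row (team_id=8): matches 2 t2 row(s) → 2 output row(s).
- t1 row (team_id=1): no match → kept, t2 columns NULL.
After projecting and ordering:
t1.lead | t2.status | t1.team_id
Grace | closed | 8
Grace | open | 8
Judy | open | 6
Mona | NULL | 2
Vik | NULL | 1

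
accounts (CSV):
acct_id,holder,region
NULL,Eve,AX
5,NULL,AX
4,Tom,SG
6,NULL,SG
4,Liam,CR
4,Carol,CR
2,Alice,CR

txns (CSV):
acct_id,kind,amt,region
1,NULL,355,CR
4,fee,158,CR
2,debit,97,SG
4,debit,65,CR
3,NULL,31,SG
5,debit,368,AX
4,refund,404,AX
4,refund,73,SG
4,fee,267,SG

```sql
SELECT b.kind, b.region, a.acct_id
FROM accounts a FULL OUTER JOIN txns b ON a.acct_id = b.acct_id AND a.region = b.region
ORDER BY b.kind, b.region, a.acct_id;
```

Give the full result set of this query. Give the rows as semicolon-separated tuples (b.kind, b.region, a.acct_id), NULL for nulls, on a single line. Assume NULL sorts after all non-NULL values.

(debit, AX, 5); (debit, CR, 4); (debit, CR, 4); (debit, SG, NULL); (fee, CR, 4); (fee, CR, 4); (fee, SG, 4); (refund, AX, NULL); (refund, SG, 4); (NULL, CR, NULL); (NULL, SG, NULL); (NULL, NULL, 2); (NULL, NULL, 6); (NULL, NULL, NULL)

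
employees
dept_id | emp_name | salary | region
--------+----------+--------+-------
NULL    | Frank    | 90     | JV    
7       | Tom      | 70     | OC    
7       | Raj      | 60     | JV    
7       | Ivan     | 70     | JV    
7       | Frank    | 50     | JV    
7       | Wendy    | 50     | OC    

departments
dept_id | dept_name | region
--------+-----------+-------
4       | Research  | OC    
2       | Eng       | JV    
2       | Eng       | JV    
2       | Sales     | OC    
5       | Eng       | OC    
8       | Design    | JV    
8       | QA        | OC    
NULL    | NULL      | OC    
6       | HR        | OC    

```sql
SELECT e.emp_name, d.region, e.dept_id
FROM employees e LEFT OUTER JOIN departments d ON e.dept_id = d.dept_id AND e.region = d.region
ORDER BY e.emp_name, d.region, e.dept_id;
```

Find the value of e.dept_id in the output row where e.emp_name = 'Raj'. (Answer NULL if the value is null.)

7

LEFT JOIN keeps every row from `employees`; unmatched rows get NULL for `departments`'s columns.
Matching on e.dept_id = d.dept_id AND e.region = d.region. A NULL in a compared column never satisfies the condition.
- e (dept_id=NULL, region=JV) has no partner → padded with NULL.
- e (dept_id=7, region=OC) has no partner → padded with NULL.
- e (dept_id=7, region=JV) has no partner → padded with NULL.
- e (dept_id=7, region=JV) has no partner → padded with NULL.
- e (dept_id=7, region=JV) has no partner → padded with NULL.
- e (dept_id=7, region=OC) has no partner → padded with NULL.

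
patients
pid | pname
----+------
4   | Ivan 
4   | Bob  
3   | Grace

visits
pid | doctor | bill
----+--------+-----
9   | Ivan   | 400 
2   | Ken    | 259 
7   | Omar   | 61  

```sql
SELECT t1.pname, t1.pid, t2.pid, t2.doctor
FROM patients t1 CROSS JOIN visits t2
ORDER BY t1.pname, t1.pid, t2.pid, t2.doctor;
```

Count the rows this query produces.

CROSS JOIN pairs every row of `patients` with every row of `visits`: 3 × 3 = 9 rows.

9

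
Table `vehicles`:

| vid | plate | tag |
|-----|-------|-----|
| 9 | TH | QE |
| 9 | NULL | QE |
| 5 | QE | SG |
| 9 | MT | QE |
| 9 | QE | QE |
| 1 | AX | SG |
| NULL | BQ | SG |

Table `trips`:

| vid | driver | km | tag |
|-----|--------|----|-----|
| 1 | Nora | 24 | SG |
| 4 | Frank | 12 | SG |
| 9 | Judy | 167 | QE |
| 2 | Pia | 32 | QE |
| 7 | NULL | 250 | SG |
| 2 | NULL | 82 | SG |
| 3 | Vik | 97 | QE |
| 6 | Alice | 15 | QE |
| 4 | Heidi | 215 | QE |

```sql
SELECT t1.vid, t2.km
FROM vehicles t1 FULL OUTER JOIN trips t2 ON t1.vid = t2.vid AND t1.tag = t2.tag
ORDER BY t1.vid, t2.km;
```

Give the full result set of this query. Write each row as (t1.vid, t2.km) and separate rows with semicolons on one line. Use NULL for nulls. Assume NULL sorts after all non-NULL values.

(1, 24); (5, NULL); (9, 167); (9, 167); (9, 167); (9, 167); (NULL, 12); (NULL, 15); (NULL, 32); (NULL, 82); (NULL, 97); (NULL, 215); (NULL, 250); (NULL, NULL)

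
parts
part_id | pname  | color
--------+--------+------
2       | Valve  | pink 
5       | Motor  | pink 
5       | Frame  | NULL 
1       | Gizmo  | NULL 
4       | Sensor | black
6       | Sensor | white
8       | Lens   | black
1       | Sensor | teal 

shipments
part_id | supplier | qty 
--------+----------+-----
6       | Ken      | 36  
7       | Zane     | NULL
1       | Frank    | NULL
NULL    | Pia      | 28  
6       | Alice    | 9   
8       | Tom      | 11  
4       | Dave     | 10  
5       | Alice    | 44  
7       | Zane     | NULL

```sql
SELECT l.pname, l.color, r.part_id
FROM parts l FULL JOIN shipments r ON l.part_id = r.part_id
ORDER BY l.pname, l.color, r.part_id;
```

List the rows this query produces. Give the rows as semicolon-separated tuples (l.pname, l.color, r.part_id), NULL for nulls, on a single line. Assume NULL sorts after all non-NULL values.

(Frame, NULL, 5); (Gizmo, NULL, 1); (Lens, black, 8); (Motor, pink, 5); (Sensor, black, 4); (Sensor, teal, 1); (Sensor, white, 6); (Sensor, white, 6); (Valve, pink, NULL); (NULL, NULL, 7); (NULL, NULL, 7); (NULL, NULL, NULL)

FULL OUTER JOIN keeps every row from both sides; unmatched rows get NULL for the other side's columns.
Matching on l.part_id = r.part_id. A NULL in a compared column never satisfies the condition.
- l[0] part_id=2 → no match; kept with NULLs on the r side.
- l[1] part_id=5 → 1 match(es) in r → 1 row(s).
- l[2] part_id=5 → 1 match(es) in r → 1 row(s).
- l[3] part_id=1 → 1 match(es) in r → 1 row(s).
- l[4] part_id=4 → 1 match(es) in r → 1 row(s).
- l[5] part_id=6 → 2 match(es) in r → 2 row(s).
- l[6] part_id=8 → 1 match(es) in r → 1 row(s).
- l[7] part_id=1 → 1 match(es) in r → 1 row(s).
- plus 3 unmatched r row(s), each kept with NULL l columns.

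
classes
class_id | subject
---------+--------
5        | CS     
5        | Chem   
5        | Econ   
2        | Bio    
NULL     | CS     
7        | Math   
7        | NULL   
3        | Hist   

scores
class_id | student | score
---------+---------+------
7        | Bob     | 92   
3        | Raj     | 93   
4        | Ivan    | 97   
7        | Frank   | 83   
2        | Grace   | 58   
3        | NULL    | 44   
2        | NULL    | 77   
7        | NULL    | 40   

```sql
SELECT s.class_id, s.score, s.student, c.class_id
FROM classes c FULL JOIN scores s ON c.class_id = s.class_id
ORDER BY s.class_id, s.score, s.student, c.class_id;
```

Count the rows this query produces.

FULL OUTER JOIN keeps every row from both sides; unmatched rows get NULL for the other side's columns.
Matching on c.class_id = s.class_id. A NULL in a compared column never satisfies the condition.
Matched pairs: 10; unmatched c rows kept: 4; unmatched s rows kept: 1.
Total: 10 matched + 5 padded = 15 rows.

15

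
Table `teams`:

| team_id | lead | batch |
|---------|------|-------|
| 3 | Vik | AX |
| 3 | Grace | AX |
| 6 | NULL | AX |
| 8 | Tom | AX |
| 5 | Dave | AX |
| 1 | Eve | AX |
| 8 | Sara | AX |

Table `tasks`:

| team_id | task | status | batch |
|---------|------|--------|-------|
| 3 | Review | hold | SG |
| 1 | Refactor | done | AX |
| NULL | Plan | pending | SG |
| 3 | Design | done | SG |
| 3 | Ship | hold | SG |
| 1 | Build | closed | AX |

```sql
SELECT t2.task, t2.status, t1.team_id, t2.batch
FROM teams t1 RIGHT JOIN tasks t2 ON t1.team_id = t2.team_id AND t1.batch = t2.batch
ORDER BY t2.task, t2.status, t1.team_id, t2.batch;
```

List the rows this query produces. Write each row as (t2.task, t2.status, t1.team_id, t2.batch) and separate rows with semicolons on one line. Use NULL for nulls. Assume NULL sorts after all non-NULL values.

RIGHT JOIN keeps every row from `tasks`; unmatched rows get NULL for `teams`'s columns.
Matching on t1.team_id = t2.team_id AND t1.batch = t2.batch. A NULL in a compared column never satisfies the condition.
Matched pairs: 2; unmatched t2 rows kept: 4.

(Build, closed, 1, AX); (Design, done, NULL, SG); (Plan, pending, NULL, SG); (Refactor, done, 1, AX); (Review, hold, NULL, SG); (Ship, hold, NULL, SG)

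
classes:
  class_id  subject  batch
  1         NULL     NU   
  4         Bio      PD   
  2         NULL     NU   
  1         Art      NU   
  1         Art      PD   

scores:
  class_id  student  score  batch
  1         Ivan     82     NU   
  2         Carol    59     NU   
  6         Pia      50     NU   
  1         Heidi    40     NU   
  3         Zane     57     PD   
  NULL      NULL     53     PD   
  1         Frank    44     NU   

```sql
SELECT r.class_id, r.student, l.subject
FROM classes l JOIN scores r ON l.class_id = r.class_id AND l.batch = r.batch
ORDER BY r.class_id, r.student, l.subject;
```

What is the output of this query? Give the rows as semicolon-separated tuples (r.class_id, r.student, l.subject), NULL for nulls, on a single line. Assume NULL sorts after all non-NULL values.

(1, Frank, Art); (1, Frank, NULL); (1, Heidi, Art); (1, Heidi, NULL); (1, Ivan, Art); (1, Ivan, NULL); (2, Carol, NULL)

INNER JOIN keeps only pairs where the ON condition holds.
Matching on l.class_id = r.class_id AND l.batch = r.batch. A NULL in a compared column never satisfies the condition.
Matched pairs: 7.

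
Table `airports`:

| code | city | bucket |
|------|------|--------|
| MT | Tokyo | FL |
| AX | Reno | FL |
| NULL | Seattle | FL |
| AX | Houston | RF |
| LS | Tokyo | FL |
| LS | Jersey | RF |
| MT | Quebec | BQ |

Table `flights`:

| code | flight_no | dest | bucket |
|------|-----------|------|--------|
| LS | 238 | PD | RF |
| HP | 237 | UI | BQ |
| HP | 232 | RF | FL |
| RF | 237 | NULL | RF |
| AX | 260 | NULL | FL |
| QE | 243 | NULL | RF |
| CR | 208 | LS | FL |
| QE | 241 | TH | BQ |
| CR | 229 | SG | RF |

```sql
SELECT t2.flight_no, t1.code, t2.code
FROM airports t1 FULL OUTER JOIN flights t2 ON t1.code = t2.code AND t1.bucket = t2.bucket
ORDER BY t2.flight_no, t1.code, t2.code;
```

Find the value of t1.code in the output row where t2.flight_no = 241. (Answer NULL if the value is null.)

FULL OUTER JOIN keeps every row from both sides; unmatched rows get NULL for the other side's columns.
Matching on t1.code = t2.code AND t1.bucket = t2.bucket. A NULL in a compared column never satisfies the condition.
Matched pairs: 2; unmatched t1 rows kept: 5; unmatched t2 rows kept: 7.

NULL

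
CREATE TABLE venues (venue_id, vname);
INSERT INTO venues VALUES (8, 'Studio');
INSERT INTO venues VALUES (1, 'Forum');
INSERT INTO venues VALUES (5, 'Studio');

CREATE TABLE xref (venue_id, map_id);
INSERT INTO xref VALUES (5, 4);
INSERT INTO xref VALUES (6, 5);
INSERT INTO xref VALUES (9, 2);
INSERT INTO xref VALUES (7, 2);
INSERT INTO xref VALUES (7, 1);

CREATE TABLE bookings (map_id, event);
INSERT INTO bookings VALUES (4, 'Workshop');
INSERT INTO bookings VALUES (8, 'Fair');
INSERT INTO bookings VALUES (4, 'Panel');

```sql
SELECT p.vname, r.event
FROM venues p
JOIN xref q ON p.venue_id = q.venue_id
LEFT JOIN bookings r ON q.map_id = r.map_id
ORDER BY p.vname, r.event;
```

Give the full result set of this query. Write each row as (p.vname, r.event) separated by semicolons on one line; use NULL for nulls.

Evaluate left to right. First `venues p INNER JOIN xref q` on venue_id: 1 row(s).
Then LEFT JOIN `bookings r` on map_id: each of those 1 rows is kept; rows whose q.map_id has no match in r get NULL for r's columns.

(Studio, Panel); (Studio, Workshop)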